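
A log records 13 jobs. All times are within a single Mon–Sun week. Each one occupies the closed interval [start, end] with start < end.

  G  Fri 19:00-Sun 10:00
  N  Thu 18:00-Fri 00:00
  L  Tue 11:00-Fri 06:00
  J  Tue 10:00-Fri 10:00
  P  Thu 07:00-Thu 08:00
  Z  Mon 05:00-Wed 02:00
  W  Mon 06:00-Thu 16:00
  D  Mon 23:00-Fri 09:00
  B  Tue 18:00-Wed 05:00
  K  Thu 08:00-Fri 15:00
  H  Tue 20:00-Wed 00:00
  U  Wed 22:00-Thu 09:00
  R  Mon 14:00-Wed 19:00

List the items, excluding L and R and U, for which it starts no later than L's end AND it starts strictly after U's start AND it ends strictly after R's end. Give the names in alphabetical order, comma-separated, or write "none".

K, N, P

Conditions: its start is no later than L's end (X.start <= Fri 06:00) AND its start is strictly after U's start (X.start > Wed 22:00) AND its end is strictly after R's end (X.end > Wed 19:00).
B: start Tue 18:00 <= Fri 06:00? ✓; start Tue 18:00 > Wed 22:00? ✗; end Wed 05:00 > Wed 19:00? ✗ → no.
D: start Mon 23:00 <= Fri 06:00? ✓; start Mon 23:00 > Wed 22:00? ✗; end Fri 09:00 > Wed 19:00? ✓ → no.
G: start Fri 19:00 <= Fri 06:00? ✗; start Fri 19:00 > Wed 22:00? ✓; end Sun 10:00 > Wed 19:00? ✓ → no.
H: start Tue 20:00 <= Fri 06:00? ✓; start Tue 20:00 > Wed 22:00? ✗; end Wed 00:00 > Wed 19:00? ✗ → no.
J: start Tue 10:00 <= Fri 06:00? ✓; start Tue 10:00 > Wed 22:00? ✗; end Fri 10:00 > Wed 19:00? ✓ → no.
K: start Thu 08:00 <= Fri 06:00? ✓; start Thu 08:00 > Wed 22:00? ✓; end Fri 15:00 > Wed 19:00? ✓ → yes.
N: start Thu 18:00 <= Fri 06:00? ✓; start Thu 18:00 > Wed 22:00? ✓; end Fri 00:00 > Wed 19:00? ✓ → yes.
P: start Thu 07:00 <= Fri 06:00? ✓; start Thu 07:00 > Wed 22:00? ✓; end Thu 08:00 > Wed 19:00? ✓ → yes.
W: start Mon 06:00 <= Fri 06:00? ✓; start Mon 06:00 > Wed 22:00? ✗; end Thu 16:00 > Wed 19:00? ✓ → no.
Z: start Mon 05:00 <= Fri 06:00? ✓; start Mon 05:00 > Wed 22:00? ✗; end Wed 02:00 > Wed 19:00? ✗ → no.
Result: K, N, P.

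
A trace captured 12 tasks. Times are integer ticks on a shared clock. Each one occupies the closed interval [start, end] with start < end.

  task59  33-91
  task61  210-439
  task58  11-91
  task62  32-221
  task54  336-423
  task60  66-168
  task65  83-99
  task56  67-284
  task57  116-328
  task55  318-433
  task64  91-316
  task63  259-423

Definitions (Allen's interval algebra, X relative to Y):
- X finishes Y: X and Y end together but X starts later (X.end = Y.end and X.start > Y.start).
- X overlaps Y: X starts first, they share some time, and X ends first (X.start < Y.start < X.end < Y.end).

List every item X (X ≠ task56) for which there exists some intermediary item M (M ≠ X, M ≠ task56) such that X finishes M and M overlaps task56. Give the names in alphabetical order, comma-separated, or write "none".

Target task56 = [67, 284].
Intermediaries M with M overlaps task56: task58, task59, task60, task62.
Via task58 — items with X finishes task58: task59.
Via task59 — items with X finishes task59: none.
Via task60 — items with X finishes task60: none.
Via task62 — items with X finishes task62: none.
Union: task59.

task59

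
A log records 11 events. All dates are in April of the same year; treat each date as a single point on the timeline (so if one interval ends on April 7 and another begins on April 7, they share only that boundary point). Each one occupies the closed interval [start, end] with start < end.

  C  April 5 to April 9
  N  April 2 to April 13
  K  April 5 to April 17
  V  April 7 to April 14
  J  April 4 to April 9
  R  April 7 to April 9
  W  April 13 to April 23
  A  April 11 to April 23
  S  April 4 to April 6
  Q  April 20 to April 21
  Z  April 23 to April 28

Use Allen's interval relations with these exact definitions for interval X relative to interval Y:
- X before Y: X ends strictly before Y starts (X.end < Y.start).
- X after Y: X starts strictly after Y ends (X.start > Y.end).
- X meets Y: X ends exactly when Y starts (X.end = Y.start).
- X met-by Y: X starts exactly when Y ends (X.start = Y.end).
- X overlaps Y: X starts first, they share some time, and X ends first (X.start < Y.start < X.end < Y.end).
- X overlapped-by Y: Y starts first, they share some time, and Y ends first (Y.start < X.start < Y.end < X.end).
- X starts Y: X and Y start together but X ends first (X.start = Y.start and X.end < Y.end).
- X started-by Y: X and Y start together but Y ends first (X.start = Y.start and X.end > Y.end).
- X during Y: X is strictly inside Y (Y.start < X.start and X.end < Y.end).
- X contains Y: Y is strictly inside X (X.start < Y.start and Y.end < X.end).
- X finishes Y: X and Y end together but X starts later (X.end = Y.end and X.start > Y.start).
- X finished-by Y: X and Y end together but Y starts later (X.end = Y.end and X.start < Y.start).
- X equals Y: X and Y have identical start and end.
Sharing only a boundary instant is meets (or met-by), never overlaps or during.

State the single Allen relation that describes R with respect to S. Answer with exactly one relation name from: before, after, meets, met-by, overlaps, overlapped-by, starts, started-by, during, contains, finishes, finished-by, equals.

after

R = [April 7, April 9]; S = [April 4, April 6].
Compare endpoints: R.start > S.start, R.start > S.end, R.end > S.start, R.end > S.end.
That pattern is 'after'.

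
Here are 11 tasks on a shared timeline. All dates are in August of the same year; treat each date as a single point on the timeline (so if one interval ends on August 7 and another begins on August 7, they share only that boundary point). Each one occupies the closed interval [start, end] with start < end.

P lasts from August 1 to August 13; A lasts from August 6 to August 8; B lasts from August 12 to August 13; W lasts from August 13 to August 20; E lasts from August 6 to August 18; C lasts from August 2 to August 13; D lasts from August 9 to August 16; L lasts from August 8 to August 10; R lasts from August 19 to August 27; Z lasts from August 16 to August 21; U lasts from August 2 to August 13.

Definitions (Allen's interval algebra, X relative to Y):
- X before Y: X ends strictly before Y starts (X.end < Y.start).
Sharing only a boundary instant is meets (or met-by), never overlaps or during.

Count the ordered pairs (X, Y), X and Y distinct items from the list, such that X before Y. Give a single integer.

19

Checking all 110 ordered pairs for relation 'before'; matching pairs in alphabetical order:
(A, B): A before B ✓
(A, D): A before D ✓
(A, R): A before R ✓
(A, W): A before W ✓
(A, Z): A before Z ✓
(B, R): B before R ✓
(B, Z): B before Z ✓
(C, R): C before R ✓
(C, Z): C before Z ✓
(D, R): D before R ✓
(E, R): E before R ✓
(L, B): L before B ✓
(L, R): L before R ✓
(L, W): L before W ✓
(L, Z): L before Z ✓
(P, R): P before R ✓
(P, Z): P before Z ✓
(U, R): U before R ✓
(U, Z): U before Z ✓
Count: 19.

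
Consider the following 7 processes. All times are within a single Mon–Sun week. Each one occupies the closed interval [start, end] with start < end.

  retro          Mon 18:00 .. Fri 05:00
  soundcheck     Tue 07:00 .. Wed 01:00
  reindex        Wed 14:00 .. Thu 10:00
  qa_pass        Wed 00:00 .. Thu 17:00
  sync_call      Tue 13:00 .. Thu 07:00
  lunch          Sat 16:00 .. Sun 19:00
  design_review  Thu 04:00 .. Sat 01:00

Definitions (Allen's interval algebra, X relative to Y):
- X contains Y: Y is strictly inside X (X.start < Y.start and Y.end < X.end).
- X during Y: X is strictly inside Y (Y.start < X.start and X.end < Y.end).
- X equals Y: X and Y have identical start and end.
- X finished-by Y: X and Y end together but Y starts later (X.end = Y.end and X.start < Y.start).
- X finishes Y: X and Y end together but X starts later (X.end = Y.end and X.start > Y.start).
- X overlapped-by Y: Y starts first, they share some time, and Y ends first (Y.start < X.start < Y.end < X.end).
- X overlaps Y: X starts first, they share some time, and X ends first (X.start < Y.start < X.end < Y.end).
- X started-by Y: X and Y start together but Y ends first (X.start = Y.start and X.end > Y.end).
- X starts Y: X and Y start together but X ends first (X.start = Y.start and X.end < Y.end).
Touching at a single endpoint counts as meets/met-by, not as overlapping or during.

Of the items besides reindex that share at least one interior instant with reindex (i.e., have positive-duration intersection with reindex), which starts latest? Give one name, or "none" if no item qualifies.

design_review

Target reindex = [Wed 14:00, Thu 10:00].
design_review [Thu 04:00, Sat 01:00] → overlapped-by → candidate.
lunch [Sat 16:00, Sun 19:00] → after → excluded.
qa_pass [Wed 00:00, Thu 17:00] → contains → candidate.
retro [Mon 18:00, Fri 05:00] → contains → candidate.
soundcheck [Tue 07:00, Wed 01:00] → before → excluded.
sync_call [Tue 13:00, Thu 07:00] → overlaps → candidate.
Among candidates, latest start is Thu 04:00 → design_review.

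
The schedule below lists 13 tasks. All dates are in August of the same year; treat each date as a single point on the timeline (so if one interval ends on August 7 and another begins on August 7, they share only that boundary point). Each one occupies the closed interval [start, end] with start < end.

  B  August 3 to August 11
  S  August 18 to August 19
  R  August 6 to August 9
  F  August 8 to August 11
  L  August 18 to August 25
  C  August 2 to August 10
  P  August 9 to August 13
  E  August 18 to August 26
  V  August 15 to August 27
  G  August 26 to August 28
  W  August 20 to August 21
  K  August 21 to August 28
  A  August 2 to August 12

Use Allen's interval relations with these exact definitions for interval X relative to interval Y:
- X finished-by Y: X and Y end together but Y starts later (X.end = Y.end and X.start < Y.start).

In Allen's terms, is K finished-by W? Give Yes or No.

No

K = [August 21, August 28], W = [August 20, August 21].
Actual relation of K to W: met-by.
Asked whether 'finished-by' holds → No.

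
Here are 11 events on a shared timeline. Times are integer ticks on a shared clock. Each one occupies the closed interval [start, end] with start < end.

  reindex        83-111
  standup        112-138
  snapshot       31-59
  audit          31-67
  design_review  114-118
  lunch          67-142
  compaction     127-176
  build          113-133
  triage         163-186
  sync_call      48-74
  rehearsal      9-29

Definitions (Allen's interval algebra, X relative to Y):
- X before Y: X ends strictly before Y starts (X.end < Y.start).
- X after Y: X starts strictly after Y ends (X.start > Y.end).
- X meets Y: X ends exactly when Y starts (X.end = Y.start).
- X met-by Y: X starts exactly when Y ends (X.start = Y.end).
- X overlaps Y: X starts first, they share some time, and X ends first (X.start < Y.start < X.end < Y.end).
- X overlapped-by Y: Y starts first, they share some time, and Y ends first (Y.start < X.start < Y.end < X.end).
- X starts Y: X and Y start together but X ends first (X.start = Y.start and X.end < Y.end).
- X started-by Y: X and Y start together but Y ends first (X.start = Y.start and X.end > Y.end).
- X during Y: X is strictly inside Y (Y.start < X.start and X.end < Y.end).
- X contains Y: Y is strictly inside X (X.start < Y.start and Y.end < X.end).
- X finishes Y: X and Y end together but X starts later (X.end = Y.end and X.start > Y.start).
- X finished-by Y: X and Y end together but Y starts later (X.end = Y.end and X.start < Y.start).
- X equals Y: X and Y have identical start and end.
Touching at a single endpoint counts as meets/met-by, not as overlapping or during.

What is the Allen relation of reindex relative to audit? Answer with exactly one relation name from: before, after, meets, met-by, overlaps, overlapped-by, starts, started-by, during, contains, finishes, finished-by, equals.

after

reindex = [83, 111]; audit = [31, 67].
Compare endpoints: reindex.start > audit.start, reindex.start > audit.end, reindex.end > audit.start, reindex.end > audit.end.
That pattern is 'after'.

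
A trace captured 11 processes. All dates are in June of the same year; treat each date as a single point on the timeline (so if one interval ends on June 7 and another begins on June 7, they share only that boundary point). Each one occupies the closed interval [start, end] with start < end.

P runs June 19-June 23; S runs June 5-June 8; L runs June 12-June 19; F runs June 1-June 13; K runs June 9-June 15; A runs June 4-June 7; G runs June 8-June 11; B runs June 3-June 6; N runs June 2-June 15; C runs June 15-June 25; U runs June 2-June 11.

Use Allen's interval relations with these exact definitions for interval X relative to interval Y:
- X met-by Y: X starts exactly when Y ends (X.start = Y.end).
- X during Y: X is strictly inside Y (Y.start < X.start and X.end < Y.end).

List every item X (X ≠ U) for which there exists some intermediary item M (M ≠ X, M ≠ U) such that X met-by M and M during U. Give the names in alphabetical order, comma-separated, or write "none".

Target U = [June 2, June 11].
Intermediaries M with M during U: A, B, S.
Via A — items with X met-by A: none.
Via B — items with X met-by B: none.
Via S — items with X met-by S: G.
Union: G.

G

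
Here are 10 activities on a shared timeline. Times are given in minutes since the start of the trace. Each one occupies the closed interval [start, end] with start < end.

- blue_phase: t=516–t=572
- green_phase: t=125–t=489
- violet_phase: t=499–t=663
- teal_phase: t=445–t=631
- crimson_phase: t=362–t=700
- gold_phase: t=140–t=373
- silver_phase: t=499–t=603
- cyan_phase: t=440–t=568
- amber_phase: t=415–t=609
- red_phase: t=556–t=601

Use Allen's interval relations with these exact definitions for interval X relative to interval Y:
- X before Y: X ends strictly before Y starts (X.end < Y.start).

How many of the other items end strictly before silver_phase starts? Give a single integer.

2

Target silver_phase = [t=499, t=603].
amber_phase [t=415, t=609] → contains → no.
blue_phase [t=516, t=572] → during → no.
crimson_phase [t=362, t=700] → contains → no.
cyan_phase [t=440, t=568] → overlaps → no.
gold_phase [t=140, t=373] → before → counts.
green_phase [t=125, t=489] → before → counts.
red_phase [t=556, t=601] → during → no.
teal_phase [t=445, t=631] → contains → no.
violet_phase [t=499, t=663] → started-by → no.
Total: 2.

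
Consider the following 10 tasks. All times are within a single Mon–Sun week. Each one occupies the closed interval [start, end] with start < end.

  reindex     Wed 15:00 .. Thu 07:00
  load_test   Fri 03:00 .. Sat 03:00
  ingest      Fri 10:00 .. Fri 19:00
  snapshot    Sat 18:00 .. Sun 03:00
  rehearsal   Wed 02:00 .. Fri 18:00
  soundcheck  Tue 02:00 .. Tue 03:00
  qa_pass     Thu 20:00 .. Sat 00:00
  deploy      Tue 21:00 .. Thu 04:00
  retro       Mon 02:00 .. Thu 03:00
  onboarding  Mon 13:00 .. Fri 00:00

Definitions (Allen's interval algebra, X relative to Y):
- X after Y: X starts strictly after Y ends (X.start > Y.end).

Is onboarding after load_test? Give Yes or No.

No

onboarding = [Mon 13:00, Fri 00:00], load_test = [Fri 03:00, Sat 03:00].
Actual relation of onboarding to load_test: before.
Asked whether 'after' holds → No.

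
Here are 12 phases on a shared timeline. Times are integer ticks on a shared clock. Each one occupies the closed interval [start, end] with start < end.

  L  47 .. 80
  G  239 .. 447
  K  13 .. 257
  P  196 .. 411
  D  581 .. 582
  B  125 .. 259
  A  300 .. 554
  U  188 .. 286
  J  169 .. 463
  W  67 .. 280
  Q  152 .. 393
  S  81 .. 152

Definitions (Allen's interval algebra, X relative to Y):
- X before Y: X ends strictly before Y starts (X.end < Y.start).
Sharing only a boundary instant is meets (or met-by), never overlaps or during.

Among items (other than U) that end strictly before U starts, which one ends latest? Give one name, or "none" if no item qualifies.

Target U = [188, 286].
A [300, 554] → after → excluded.
B [125, 259] → overlaps → excluded.
D [581, 582] → after → excluded.
G [239, 447] → overlapped-by → excluded.
J [169, 463] → contains → excluded.
K [13, 257] → overlaps → excluded.
L [47, 80] → before → candidate.
P [196, 411] → overlapped-by → excluded.
Q [152, 393] → contains → excluded.
S [81, 152] → before → candidate.
W [67, 280] → overlaps → excluded.
Among candidates, latest end is 152 → S.

S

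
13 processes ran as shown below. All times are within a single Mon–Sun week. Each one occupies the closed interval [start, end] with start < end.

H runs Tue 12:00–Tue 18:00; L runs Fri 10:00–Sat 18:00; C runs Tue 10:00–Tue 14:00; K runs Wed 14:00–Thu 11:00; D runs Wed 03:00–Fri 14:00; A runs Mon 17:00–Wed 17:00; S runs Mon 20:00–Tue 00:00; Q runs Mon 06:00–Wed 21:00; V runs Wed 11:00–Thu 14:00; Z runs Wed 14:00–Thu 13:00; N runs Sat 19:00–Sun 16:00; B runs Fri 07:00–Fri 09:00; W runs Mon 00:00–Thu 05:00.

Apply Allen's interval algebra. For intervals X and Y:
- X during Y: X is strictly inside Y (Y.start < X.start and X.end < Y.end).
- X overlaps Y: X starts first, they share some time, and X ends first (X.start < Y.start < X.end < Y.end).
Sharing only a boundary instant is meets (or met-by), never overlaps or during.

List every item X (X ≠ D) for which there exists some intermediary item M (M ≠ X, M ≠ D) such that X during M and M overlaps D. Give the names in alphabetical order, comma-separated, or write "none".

Target D = [Wed 03:00, Fri 14:00].
Intermediaries M with M overlaps D: A, Q, W.
Via A — items with X during A: C, H, S.
Via Q — items with X during Q: A, C, H, S.
Via W — items with X during W: A, C, H, Q, S.
Union: A, C, H, Q, S.

A, C, H, Q, S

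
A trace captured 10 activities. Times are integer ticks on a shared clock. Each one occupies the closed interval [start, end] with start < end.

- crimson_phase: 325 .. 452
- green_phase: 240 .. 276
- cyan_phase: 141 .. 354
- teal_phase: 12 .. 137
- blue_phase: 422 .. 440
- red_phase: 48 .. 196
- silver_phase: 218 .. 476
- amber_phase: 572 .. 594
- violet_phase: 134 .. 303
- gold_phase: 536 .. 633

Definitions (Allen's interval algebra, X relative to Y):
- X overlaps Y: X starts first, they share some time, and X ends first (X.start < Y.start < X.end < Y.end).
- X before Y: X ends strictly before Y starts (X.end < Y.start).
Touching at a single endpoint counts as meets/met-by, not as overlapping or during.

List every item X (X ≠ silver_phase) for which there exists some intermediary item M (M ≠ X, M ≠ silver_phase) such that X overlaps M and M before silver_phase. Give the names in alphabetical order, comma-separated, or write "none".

Target silver_phase = [218, 476].
Intermediaries M with M before silver_phase: red_phase, teal_phase.
Via red_phase — items with X overlaps red_phase: teal_phase.
Via teal_phase — items with X overlaps teal_phase: none.
Union: teal_phase.

teal_phase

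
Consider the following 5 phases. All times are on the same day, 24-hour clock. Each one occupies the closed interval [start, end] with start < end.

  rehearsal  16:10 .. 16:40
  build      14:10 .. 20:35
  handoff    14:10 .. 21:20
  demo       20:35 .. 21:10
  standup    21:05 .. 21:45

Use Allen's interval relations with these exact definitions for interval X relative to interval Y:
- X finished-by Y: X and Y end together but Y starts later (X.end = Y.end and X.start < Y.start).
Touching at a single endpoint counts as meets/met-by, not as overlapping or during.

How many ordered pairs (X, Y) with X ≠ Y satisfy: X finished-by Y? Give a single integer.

Checking all 20 ordered pairs for relation 'finished-by'; matching pairs in alphabetical order:
No pair satisfies it.
Count: 0.

0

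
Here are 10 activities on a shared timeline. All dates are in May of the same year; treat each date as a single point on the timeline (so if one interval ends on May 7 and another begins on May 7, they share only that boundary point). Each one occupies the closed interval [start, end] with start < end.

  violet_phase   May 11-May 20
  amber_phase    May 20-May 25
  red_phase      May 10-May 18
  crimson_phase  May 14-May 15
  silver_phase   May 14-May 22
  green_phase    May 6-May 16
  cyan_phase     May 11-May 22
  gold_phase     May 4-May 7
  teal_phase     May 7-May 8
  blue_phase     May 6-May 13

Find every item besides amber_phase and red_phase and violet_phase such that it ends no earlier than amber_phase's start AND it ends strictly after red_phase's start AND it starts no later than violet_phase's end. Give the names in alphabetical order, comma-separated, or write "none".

Conditions: its end is no earlier than amber_phase's start (X.end >= May 20) AND its end is strictly after red_phase's start (X.end > May 10) AND its start is no later than violet_phase's end (X.start <= May 20).
blue_phase: end May 13 >= May 20? ✗; end May 13 > May 10? ✓; start May 6 <= May 20? ✓ → no.
crimson_phase: end May 15 >= May 20? ✗; end May 15 > May 10? ✓; start May 14 <= May 20? ✓ → no.
cyan_phase: end May 22 >= May 20? ✓; end May 22 > May 10? ✓; start May 11 <= May 20? ✓ → yes.
gold_phase: end May 7 >= May 20? ✗; end May 7 > May 10? ✗; start May 4 <= May 20? ✓ → no.
green_phase: end May 16 >= May 20? ✗; end May 16 > May 10? ✓; start May 6 <= May 20? ✓ → no.
silver_phase: end May 22 >= May 20? ✓; end May 22 > May 10? ✓; start May 14 <= May 20? ✓ → yes.
teal_phase: end May 8 >= May 20? ✗; end May 8 > May 10? ✗; start May 7 <= May 20? ✓ → no.
Result: cyan_phase, silver_phase.

cyan_phase, silver_phase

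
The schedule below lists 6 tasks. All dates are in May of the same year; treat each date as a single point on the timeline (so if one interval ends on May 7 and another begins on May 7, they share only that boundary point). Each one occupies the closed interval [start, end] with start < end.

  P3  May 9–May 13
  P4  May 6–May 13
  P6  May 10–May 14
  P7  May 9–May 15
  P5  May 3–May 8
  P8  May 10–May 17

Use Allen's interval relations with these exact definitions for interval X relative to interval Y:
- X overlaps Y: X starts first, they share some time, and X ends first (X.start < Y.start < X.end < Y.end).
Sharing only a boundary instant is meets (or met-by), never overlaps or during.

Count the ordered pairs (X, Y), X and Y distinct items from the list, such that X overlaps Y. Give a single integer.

Checking all 30 ordered pairs for relation 'overlaps'; matching pairs in alphabetical order:
(P3, P6): P3 overlaps P6 ✓
(P3, P8): P3 overlaps P8 ✓
(P4, P6): P4 overlaps P6 ✓
(P4, P7): P4 overlaps P7 ✓
(P4, P8): P4 overlaps P8 ✓
(P5, P4): P5 overlaps P4 ✓
(P7, P8): P7 overlaps P8 ✓
Count: 7.

7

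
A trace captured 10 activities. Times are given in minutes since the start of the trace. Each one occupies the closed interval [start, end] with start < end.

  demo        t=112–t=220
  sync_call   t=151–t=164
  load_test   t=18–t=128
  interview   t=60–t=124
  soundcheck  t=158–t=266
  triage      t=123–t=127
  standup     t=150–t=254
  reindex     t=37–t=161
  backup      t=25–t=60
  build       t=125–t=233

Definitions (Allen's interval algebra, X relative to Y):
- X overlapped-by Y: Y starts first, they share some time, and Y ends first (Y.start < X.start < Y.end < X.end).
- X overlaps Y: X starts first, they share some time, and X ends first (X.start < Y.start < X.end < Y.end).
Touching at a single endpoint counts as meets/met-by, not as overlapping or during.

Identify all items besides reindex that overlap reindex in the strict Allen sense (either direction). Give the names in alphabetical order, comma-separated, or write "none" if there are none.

Target reindex = [t=37, t=161].
backup [t=25, t=60] → overlaps → yes.
build [t=125, t=233] → overlapped-by → yes.
demo [t=112, t=220] → overlapped-by → yes.
interview [t=60, t=124] → during → no.
load_test [t=18, t=128] → overlaps → yes.
soundcheck [t=158, t=266] → overlapped-by → yes.
standup [t=150, t=254] → overlapped-by → yes.
sync_call [t=151, t=164] → overlapped-by → yes.
triage [t=123, t=127] → during → no.
Result: backup, build, demo, load_test, soundcheck, standup, sync_call.

backup, build, demo, load_test, soundcheck, standup, sync_call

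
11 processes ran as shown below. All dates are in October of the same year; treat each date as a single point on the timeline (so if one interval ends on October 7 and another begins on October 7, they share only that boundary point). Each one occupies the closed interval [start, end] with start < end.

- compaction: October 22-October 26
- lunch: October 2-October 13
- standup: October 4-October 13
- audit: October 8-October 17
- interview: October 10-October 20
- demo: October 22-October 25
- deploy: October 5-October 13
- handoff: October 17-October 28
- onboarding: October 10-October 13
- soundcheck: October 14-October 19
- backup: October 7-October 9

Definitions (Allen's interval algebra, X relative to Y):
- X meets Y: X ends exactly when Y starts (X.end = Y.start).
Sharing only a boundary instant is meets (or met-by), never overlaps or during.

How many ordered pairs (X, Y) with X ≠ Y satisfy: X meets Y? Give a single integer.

Checking all 110 ordered pairs for relation 'meets'; matching pairs in alphabetical order:
(audit, handoff): audit meets handoff ✓
Count: 1.

1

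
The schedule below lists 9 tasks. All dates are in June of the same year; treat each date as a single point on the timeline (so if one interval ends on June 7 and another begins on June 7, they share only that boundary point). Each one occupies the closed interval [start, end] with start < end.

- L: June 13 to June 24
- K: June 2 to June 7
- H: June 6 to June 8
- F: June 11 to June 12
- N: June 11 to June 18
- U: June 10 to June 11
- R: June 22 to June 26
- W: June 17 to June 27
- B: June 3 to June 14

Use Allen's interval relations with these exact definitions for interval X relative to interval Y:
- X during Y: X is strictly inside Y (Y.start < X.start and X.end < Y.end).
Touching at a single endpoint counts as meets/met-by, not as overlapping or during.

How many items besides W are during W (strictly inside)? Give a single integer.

Target W = [June 17, June 27].
B [June 3, June 14] → before → no.
F [June 11, June 12] → before → no.
H [June 6, June 8] → before → no.
K [June 2, June 7] → before → no.
L [June 13, June 24] → overlaps → no.
N [June 11, June 18] → overlaps → no.
R [June 22, June 26] → during → counts.
U [June 10, June 11] → before → no.
Total: 1.

1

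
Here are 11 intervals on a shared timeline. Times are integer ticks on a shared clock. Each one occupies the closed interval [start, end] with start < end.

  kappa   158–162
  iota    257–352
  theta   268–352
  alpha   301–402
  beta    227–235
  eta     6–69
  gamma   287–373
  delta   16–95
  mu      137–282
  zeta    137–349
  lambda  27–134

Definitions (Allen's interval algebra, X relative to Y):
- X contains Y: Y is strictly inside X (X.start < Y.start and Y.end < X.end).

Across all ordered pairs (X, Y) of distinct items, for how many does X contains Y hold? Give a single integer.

4

Checking all 110 ordered pairs for relation 'contains'; matching pairs in alphabetical order:
(mu, beta): mu contains beta ✓
(mu, kappa): mu contains kappa ✓
(zeta, beta): zeta contains beta ✓
(zeta, kappa): zeta contains kappa ✓
Count: 4.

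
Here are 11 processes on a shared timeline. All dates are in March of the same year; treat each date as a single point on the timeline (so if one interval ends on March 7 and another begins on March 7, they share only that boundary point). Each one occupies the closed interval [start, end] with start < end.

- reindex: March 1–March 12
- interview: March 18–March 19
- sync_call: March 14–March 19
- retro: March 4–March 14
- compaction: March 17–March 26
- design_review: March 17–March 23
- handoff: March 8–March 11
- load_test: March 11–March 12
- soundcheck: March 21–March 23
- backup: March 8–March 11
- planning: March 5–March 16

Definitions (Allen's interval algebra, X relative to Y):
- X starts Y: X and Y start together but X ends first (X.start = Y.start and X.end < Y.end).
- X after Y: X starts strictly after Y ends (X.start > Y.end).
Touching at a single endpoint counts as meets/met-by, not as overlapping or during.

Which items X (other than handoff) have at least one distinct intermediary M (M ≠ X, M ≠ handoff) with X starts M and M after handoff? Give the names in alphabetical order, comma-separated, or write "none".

design_review

Target handoff = [March 8, March 11].
Intermediaries M with M after handoff: compaction, design_review, interview, soundcheck, sync_call.
Via compaction — items with X starts compaction: design_review.
Via design_review — items with X starts design_review: none.
Via interview — items with X starts interview: none.
Via soundcheck — items with X starts soundcheck: none.
Via sync_call — items with X starts sync_call: none.
Union: design_review.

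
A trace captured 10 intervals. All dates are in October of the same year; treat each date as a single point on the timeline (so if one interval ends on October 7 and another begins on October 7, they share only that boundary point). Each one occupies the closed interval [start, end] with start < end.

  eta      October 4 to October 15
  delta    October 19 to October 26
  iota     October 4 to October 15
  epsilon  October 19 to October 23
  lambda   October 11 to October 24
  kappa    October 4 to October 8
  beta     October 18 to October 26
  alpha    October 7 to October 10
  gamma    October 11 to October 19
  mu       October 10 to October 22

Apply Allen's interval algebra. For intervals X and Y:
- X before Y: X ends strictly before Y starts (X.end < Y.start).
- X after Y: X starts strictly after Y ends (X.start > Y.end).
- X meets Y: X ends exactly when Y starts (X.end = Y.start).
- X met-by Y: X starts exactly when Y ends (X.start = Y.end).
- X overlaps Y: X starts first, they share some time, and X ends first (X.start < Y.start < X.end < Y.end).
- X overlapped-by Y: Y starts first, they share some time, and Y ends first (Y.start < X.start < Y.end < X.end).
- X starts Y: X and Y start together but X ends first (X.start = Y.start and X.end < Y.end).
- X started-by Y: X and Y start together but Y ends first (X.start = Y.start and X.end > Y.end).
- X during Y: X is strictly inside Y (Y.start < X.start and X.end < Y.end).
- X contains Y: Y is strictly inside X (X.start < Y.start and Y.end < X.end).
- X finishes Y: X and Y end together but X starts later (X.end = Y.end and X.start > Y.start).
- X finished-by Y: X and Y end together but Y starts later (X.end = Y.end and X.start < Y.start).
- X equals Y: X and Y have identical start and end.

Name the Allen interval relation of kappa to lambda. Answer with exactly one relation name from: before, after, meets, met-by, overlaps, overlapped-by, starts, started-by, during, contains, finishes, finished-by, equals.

before

kappa = [October 4, October 8]; lambda = [October 11, October 24].
Compare endpoints: kappa.start < lambda.start, kappa.start < lambda.end, kappa.end < lambda.start, kappa.end < lambda.end.
That pattern is 'before'.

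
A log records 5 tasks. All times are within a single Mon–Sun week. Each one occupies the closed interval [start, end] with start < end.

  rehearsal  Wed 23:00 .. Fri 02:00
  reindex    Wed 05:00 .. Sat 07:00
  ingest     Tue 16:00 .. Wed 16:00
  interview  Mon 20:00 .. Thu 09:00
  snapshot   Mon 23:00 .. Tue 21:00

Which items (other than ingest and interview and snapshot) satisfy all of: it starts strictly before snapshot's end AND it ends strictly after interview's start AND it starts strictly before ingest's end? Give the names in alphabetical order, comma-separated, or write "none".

Conditions: its start is strictly before snapshot's end (X.start < Tue 21:00) AND its end is strictly after interview's start (X.end > Mon 20:00) AND its start is strictly before ingest's end (X.start < Wed 16:00).
rehearsal: start Wed 23:00 < Tue 21:00? ✗; end Fri 02:00 > Mon 20:00? ✓; start Wed 23:00 < Wed 16:00? ✗ → no.
reindex: start Wed 05:00 < Tue 21:00? ✗; end Sat 07:00 > Mon 20:00? ✓; start Wed 05:00 < Wed 16:00? ✓ → no.
Result: none.

none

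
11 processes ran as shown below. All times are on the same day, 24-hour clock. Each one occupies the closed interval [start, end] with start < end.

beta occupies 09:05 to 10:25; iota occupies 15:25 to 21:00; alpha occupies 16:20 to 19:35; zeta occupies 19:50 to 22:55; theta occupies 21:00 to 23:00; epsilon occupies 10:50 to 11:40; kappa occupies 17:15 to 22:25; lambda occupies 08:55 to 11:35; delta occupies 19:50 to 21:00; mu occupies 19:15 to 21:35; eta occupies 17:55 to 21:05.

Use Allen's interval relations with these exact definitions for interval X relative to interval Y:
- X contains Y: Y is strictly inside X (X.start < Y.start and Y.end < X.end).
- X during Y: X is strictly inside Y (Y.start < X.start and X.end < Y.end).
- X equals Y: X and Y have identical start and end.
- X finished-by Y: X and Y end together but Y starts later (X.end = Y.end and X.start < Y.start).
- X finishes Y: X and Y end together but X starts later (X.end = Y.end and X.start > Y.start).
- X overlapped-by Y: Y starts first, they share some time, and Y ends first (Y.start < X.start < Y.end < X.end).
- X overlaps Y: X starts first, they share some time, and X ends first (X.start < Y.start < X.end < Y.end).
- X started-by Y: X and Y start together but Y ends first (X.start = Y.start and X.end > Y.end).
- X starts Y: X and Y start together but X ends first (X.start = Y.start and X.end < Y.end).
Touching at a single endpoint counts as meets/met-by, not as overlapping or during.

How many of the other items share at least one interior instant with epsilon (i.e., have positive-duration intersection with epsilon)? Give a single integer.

1

Target epsilon = [10:50, 11:40].
alpha [16:20, 19:35] → after → no.
beta [09:05, 10:25] → before → no.
delta [19:50, 21:00] → after → no.
eta [17:55, 21:05] → after → no.
iota [15:25, 21:00] → after → no.
kappa [17:15, 22:25] → after → no.
lambda [08:55, 11:35] → overlaps → counts.
mu [19:15, 21:35] → after → no.
theta [21:00, 23:00] → after → no.
zeta [19:50, 22:55] → after → no.
Total: 1.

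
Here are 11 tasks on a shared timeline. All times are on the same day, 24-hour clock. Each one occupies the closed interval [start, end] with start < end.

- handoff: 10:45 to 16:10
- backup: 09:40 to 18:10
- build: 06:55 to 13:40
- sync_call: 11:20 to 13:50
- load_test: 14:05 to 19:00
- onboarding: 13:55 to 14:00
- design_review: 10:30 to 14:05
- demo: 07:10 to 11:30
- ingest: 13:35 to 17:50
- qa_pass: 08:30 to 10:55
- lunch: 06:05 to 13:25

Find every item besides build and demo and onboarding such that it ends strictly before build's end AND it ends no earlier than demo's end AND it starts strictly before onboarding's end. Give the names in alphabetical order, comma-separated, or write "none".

Conditions: its end is strictly before build's end (X.end < 13:40) AND its end is no earlier than demo's end (X.end >= 11:30) AND its start is strictly before onboarding's end (X.start < 14:00).
backup: end 18:10 < 13:40? ✗; end 18:10 >= 11:30? ✓; start 09:40 < 14:00? ✓ → no.
design_review: end 14:05 < 13:40? ✗; end 14:05 >= 11:30? ✓; start 10:30 < 14:00? ✓ → no.
handoff: end 16:10 < 13:40? ✗; end 16:10 >= 11:30? ✓; start 10:45 < 14:00? ✓ → no.
ingest: end 17:50 < 13:40? ✗; end 17:50 >= 11:30? ✓; start 13:35 < 14:00? ✓ → no.
load_test: end 19:00 < 13:40? ✗; end 19:00 >= 11:30? ✓; start 14:05 < 14:00? ✗ → no.
lunch: end 13:25 < 13:40? ✓; end 13:25 >= 11:30? ✓; start 06:05 < 14:00? ✓ → yes.
qa_pass: end 10:55 < 13:40? ✓; end 10:55 >= 11:30? ✗; start 08:30 < 14:00? ✓ → no.
sync_call: end 13:50 < 13:40? ✗; end 13:50 >= 11:30? ✓; start 11:20 < 14:00? ✓ → no.
Result: lunch.

lunch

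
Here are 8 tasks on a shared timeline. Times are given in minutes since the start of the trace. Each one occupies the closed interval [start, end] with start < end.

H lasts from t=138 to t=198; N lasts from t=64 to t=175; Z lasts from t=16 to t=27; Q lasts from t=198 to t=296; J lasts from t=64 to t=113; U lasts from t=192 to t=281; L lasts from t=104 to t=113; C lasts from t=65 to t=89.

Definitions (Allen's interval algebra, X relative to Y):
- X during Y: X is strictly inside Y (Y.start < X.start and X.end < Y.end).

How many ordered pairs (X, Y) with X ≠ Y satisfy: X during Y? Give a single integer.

Checking all 56 ordered pairs for relation 'during'; matching pairs in alphabetical order:
(C, J): C during J ✓
(C, N): C during N ✓
(L, N): L during N ✓
Count: 3.

3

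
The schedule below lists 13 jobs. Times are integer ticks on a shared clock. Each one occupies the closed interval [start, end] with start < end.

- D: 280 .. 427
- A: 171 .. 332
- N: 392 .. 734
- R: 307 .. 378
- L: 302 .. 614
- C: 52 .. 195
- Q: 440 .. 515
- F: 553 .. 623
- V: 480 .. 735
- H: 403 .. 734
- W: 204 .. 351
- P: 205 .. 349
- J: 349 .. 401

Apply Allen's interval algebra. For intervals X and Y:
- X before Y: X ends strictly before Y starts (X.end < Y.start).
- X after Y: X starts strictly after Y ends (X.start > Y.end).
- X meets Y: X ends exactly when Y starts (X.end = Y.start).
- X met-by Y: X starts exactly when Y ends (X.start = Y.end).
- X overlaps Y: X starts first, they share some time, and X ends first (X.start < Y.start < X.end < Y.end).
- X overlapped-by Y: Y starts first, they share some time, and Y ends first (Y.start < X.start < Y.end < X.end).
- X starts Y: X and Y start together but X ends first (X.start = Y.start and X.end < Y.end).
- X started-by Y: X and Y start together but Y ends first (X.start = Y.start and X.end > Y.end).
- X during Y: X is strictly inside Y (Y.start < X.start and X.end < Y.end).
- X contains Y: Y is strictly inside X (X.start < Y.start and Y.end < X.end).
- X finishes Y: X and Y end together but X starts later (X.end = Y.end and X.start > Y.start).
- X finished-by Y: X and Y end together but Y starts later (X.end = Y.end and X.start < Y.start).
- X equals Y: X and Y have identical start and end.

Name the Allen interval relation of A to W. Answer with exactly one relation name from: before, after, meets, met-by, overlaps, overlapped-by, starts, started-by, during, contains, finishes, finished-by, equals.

A = [171, 332]; W = [204, 351].
Compare endpoints: A.start < W.start, A.start < W.end, A.end > W.start, A.end < W.end.
That pattern is 'overlaps'.

overlaps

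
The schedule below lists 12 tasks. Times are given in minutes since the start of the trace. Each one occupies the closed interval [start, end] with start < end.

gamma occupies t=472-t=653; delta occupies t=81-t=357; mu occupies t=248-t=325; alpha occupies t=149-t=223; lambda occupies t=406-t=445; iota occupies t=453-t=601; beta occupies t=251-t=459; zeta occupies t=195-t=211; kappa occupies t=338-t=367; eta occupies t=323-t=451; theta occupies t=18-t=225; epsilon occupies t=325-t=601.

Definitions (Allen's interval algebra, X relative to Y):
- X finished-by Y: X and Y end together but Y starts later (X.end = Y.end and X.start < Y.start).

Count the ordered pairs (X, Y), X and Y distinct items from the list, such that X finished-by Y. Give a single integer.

1

Checking all 132 ordered pairs for relation 'finished-by'; matching pairs in alphabetical order:
(epsilon, iota): epsilon finished-by iota ✓
Count: 1.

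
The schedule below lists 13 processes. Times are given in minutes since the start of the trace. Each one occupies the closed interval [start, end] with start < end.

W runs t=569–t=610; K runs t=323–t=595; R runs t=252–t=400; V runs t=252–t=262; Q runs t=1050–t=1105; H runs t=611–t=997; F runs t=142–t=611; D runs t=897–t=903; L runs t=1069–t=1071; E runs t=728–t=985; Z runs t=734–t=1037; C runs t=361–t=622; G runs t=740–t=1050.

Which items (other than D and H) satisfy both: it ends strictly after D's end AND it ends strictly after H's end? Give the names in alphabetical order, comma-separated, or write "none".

G, L, Q, Z

Conditions: its end is strictly after D's end (X.end > t=903) AND its end is strictly after H's end (X.end > t=997).
C: end t=622 > t=903? ✗; end t=622 > t=997? ✗ → no.
E: end t=985 > t=903? ✓; end t=985 > t=997? ✗ → no.
F: end t=611 > t=903? ✗; end t=611 > t=997? ✗ → no.
G: end t=1050 > t=903? ✓; end t=1050 > t=997? ✓ → yes.
K: end t=595 > t=903? ✗; end t=595 > t=997? ✗ → no.
L: end t=1071 > t=903? ✓; end t=1071 > t=997? ✓ → yes.
Q: end t=1105 > t=903? ✓; end t=1105 > t=997? ✓ → yes.
R: end t=400 > t=903? ✗; end t=400 > t=997? ✗ → no.
V: end t=262 > t=903? ✗; end t=262 > t=997? ✗ → no.
W: end t=610 > t=903? ✗; end t=610 > t=997? ✗ → no.
Z: end t=1037 > t=903? ✓; end t=1037 > t=997? ✓ → yes.
Result: G, L, Q, Z.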